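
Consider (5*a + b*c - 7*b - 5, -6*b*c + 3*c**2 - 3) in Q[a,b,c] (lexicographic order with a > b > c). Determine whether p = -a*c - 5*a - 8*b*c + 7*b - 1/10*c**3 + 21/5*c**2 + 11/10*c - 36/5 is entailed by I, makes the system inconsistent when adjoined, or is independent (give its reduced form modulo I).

Adjoining -a*c - 5*a - 8*b*c + 7*b - 1/10*c**3 + 21/5*c**2 + 11/10*c - 36/5 makes the ideal the whole ring: the system is inconsistent.

First compute the reduced Gröbner basis of I by Buchberger's algorithm.
f_1 = 5*a + b*c - 7*b - 5, LT = a.
f_2 = -6*b*c + 3*c**2 - 3, LT = b*c.

The S-polynomials (S(f_1,f_2)) all reduce to 0 modulo the current basis, so we have a Gröbner basis.
Inter-reduce: drop elements whose leading term is divisible by another's, tail-reduce, and make monic.
Reduced Gröbner basis: {a - 7/5*b + 1/10*c**2 - 11/10, b*c - 1/2*c**2 + 1/2}.
Label its elements g_1 = a - 7/5*b + 1/10*c**2 - 11/10, g_2 = b*c - 1/2*c**2 + 1/2.

Reduce p = -a*c - 5*a - 8*b*c + 7*b - 1/10*c**3 + 21/5*c**2 + 11/10*c - 36/5 modulo G:
  leading term a*c: subtract (-c)·g_1 from -a*c - 5*a - 8*b*c + 7*b - 1/10*c**3 + 21/5*c**2 + 11/10*c - 36/5 → -5*a - 47/5*b*c + 7*b + 21/5*c**2 - 36/5
  leading term a: subtract (-5)·g_1 from -5*a - 47/5*b*c + 7*b + 21/5*c**2 - 36/5 → -47/5*b*c + 47/10*c**2 - 127/10
  leading term b*c: subtract (-47/5)·g_2 from -47/5*b*c + 47/10*c**2 - 127/10 → -8
  leading term 1: no divisor's leading term divides it; move -8 to the remainder.
  normal form = -8.
The normal form is nonzero, so p ∉ I. Since p minus its normal form lies in I, I + (p) = I + (r) where r = -8; decide whether this ideal is the whole ring.
Here r = -8 is a nonzero constant, hence a unit: 1 ∈ I + (p), the Gröbner basis of I + (p) is {1}, and the enlarged system has no common solution — adjoining p is inconsistent.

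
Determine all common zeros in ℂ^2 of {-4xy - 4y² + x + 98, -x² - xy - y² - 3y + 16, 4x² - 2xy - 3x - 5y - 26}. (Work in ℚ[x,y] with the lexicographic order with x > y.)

Compute a lex Gröbner basis by Buchberger's algorithm.
f_1 = -4xy + x - 4y² + 98, LT = xy.
f_2 = -x² - xy - y² - 3y + 16, LT = x².
f_3 = 4x² - 2xy - 3x - 5y - 26, LT = x².

S(f_1,f_2): lcm = x²y. S = -¼x² - 49/2x - y³ - 3y² + 16y.
  reduce S modulo (f_1, f_2, f_3):
  remainder -391/16x - y³ - 3y² + 67/4y + 17/8 ≠ 0; add h_4 = -391/16x - y³ - 3y² + 67/4y + 17/8 to the basis.

S(f_1,f_3): lcm = x²y. S = -¼x² + 3/2xy² + ¾xy - 49/2x + 5/4y² + 13/2y.
  reduce S modulo (f_1, f_2, f_3, h_4):
  remainder -200/391y³ + 9667/3128y² + 85841/3128y + 1269/46 ≠ 0; add h_5 = -200/391y³ + 9667/3128y² + 85841/3128y + 1269/46 to the basis.

S(f_2,f_3): lcm = x². S = 3/2xy + ¾x + y² + 17/4y - 19/2.
  reduce S modulo (f_1, f_2, f_3, h_4, h_5):
  remainder -733/800y² + 2041/800y + 4973/200 ≠ 0; add h_6 = -733/800y² + 2041/800y + 4973/200 to the basis.

S(f_1,h_4): lcm = xy. S = -¼x - 16/391y⁴ - 48/391y³ + 659/391y² + 2/23y - 49/2.
  reduce S modulo (f_1, f_2, f_3, h_4, h_5, h_6):
  remainder -16994079/586400y - 16994079/146600 ≠ 0; add h_7 = -16994079/586400y - 16994079/146600 to the basis.

The other S-polynomials (S(f_2,h_4), S(f_3,h_4), S(f_1,h_5), S(f_2,h_5), S(f_3,h_5), S(h_4,h_5), S(f_1,h_6), S(f_2,h_6), S(f_3,h_6), S(h_4,h_6), S(h_5,h_6), S(f_1,h_7), S(f_2,h_7), S(f_3,h_7), S(h_4,h_7), S(h_5,h_7), S(h_6,h_7)) all reduce to 0 modulo the current basis, so we have a Gröbner basis.
Inter-reduce: drop elements whose leading term is divisible by another's, tail-reduce, and make monic.
Reduced Gröbner basis: {x + 2, y + 4}.

The lex basis is triangular: the last element involves only y. Solving y + 4 = 0 gives y ∈ {-4}; substituting each value into the earlier elements determines the remaining variables.
  y = -4: the earlier basis element becomes x + 2 = 0, giving x = -2 — point (-2, -4).

{(-2, -4)}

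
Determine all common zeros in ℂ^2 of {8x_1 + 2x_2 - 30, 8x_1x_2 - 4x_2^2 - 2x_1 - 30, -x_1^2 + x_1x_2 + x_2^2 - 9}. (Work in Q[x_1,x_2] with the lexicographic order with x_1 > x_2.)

Compute a lex Gröbner basis by Buchberger's algorithm.
f_1 = 8x_1 + 2x_2 - 30, LT = x_1.
f_2 = 8x_1x_2 - 2x_1 - 4x_2^2 - 30, LT = x_1x_2.
f_3 = -x_1^2 + x_1x_2 + x_2^2 - 9, LT = x_1^2.

S(f_1,f_2): lcm = x_1x_2. S = 1/4x_1 + 3/4x_2^2 - 15/4x_2 + 15/4.
  leading term x_1: subtract (1/32)·f_1 from 1/4x_1 + 3/4x_2^2 - 15/4x_2 + 15/4 → 3/4x_2^2 - 61/16x_2 + 75/16
  leading term x_2^2: no divisor's leading term divides it; move 3/4x_2^2 to the remainder.
  leading term x_2: no divisor's leading term divides it; move -61/16x_2 to the remainder.
  leading term 1: no divisor's leading term divides it; move 75/16 to the remainder.
  remainder 3/4x_2^2 - 61/16x_2 + 75/16 ≠ 0; add h_4 = 3/4x_2^2 - 61/16x_2 + 75/16 to the basis.

S(f_1,f_3): lcm = x_1^2. S = 5/4x_1x_2 - 15/4x_1 + x_2^2 - 9.
  leading term x_1x_2: subtract (5/32x_2)·f_1 from 5/4x_1x_2 - 15/4x_1 + x_2^2 - 9 → -15/4x_1 + 11/16x_2^2 + 75/16x_2 - 9
  leading term x_1: subtract (-15/32)·f_1 from -15/4x_1 + 11/16x_2^2 + 75/16x_2 - 9 → 11/16x_2^2 + 45/8x_2 - 369/16
  leading term x_2^2: subtract (11/12)·h_4 from 11/16x_2^2 + 45/8x_2 - 369/16 → 1751/192x_2 - 1751/64
  leading term x_2: no divisor's leading term divides it; move 1751/192x_2 to the remainder.
  leading term 1: no divisor's leading term divides it; move -1751/64 to the remainder.
  remainder 1751/192x_2 - 1751/64 ≠ 0; add h_5 = 1751/192x_2 - 1751/64 to the basis.

The other S-polynomials (S(f_2,f_3), S(f_1,h_4), S(f_2,h_4), S(f_3,h_4), S(f_1,h_5), S(f_2,h_5), S(f_3,h_5), S(h_4,h_5)) all reduce to 0 modulo the current basis, so we have a Gröbner basis.
Inter-reduce: drop elements whose leading term is divisible by another's, tail-reduce, and make monic.
Reduced Gröbner basis: {x_1 - 3, x_2 - 3}.

A lex Gröbner basis eliminates variables successively. Here x_2 - 3 depends only on x_2, with roots {3}; lifting each root through the earlier basis elements recovers the full solutions.
  x_2 = 3: the earlier basis element becomes x_1 - 3 = 0, giving x_1 = 3 — point (3, 3).
Check: every point annihilates each of the original generators.

{(3, 3)}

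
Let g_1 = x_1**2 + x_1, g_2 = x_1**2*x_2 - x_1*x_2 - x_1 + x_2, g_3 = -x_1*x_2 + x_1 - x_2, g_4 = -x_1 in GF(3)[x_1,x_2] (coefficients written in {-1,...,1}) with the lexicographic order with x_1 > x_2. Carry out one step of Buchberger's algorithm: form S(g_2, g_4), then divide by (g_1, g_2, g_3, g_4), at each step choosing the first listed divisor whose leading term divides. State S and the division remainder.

lcm(LM(g_2), LM(g_4)) = x_1**2*x_2.
S = (lcm/LT(g_2))·g_2 − (lcm/LT(g_4))·g_4 = -x_1*x_2 - x_1 + x_2.
Reduce S modulo (g_1, g_2, g_3, g_4) in that order:
  leading term x_1*x_2: subtract (1)·g_3 from -x_1*x_2 - x_1 + x_2 → x_1 - x_2
  leading term x_1: subtract (-1)·g_4 from x_1 - x_2 → -x_2
  leading term x_2: no divisor's leading term divides it; move -x_2 to the remainder.
The remainder -x_2 is nonzero, so it would be added as the next basis element.

S(g_2, g_4) = -x_1*x_2 - x_1 + x_2; remainder on division = -x_2.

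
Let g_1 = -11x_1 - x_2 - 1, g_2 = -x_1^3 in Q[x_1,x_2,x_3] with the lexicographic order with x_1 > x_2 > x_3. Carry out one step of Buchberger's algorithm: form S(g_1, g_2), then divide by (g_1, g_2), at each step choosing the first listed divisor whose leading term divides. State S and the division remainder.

S(g_1, g_2) = 1/11x_1^2x_2 + 1/11x_1^2; remainder on division = 1/1331x_2^3 + 3/1331x_2^2 + 3/1331x_2 + 1/1331.

lcm(LM(g_1), LM(g_2)) = x_1^3.
S = (lcm/LT(g_1))·g_1 − (lcm/LT(g_2))·g_2 = 1/11x_1^2x_2 + 1/11x_1^2.
Reduce S modulo (g_1, g_2) in that order:
  leading term x_1^2x_2: subtract (-1/121x_1x_2)·g_1 from 1/11x_1^2x_2 + 1/11x_1^2 → 1/11x_1^2 - 1/121x_1x_2^2 - 1/121x_1x_2
  leading term x_1^2: subtract (-1/121x_1)·g_1 from 1/11x_1^2 - 1/121x_1x_2^2 - 1/121x_1x_2 → -1/121x_1x_2^2 - 2/121x_1x_2 - 1/121x_1
  leading term x_1x_2^2: subtract (1/1331x_2^2)·g_1 from -1/121x_1x_2^2 - 2/121x_1x_2 - 1/121x_1 → -2/121x_1x_2 - 1/121x_1 + 1/1331x_2^3 + 1/1331x_2^2
  leading term x_1x_2: subtract (2/1331x_2)·g_1 from -2/121x_1x_2 - 1/121x_1 + 1/1331x_2^3 + 1/1331x_2^2 → -1/121x_1 + 1/1331x_2^3 + 3/1331x_2^2 + 2/1331x_2
  leading term x_1: subtract (1/1331)·g_1 from -1/121x_1 + 1/1331x_2^3 + 3/1331x_2^2 + 2/1331x_2 → 1/1331x_2^3 + 3/1331x_2^2 + 3/1331x_2 + 1/1331
  leading term x_2^3: no divisor's leading term divides it; move 1/1331x_2^3 to the remainder.
  leading term x_2^2: no divisor's leading term divides it; move 3/1331x_2^2 to the remainder.
  leading term x_2: no divisor's leading term divides it; move 3/1331x_2 to the remainder.
  leading term 1: no divisor's leading term divides it; move 1/1331 to the remainder.
The remainder 1/1331x_2^3 + 3/1331x_2^2 + 3/1331x_2 + 1/1331 is nonzero, so it would be added as the next basis element.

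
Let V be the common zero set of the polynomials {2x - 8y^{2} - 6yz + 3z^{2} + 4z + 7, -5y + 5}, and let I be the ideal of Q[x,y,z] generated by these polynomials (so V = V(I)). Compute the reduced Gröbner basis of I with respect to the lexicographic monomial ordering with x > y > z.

G = {x + \tfrac{3}{2}z^{2} - z - \tfrac{1}{2}, y - 1}

f_1 = 2x - 8y^{2} - 6yz + 3z^{2} + 4z + 7, LT = x.
f_2 = -5y + 5, LT = y.

The S-polynomials (S(f_1,f_2)) all reduce to 0 modulo the current basis, so we have a Gröbner basis.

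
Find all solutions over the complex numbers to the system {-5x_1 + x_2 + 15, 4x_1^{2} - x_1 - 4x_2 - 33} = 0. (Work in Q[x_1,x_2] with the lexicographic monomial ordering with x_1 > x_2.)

Compute a lex Gröbner basis by Buchberger's algorithm.
f_1 = -5x_1 + x_2 + 15, LT = x_1.
f_2 = 4x_1^{2} - x_1 - 4x_2 - 33, LT = x_1^{2}.

S(f_1,f_2): lcm = x_1^{2}. S = -\tfrac{1}{5}x_1x_2 - \tfrac{11}{4}x_1 + x_2 + \tfrac{33}{4}.
  leading term x_1x_2: subtract (\tfrac{1}{25}x_2)·f_1 from -\tfrac{1}{5}x_1x_2 - \tfrac{11}{4}x_1 + x_2 + \tfrac{33}{4} → -\tfrac{11}{4}x_1 - \tfrac{1}{25}x_2^{2} + \tfrac{2}{5}x_2 + \tfrac{33}{4}
  leading term x_1: subtract (\tfrac{11}{20})·f_1 from -\tfrac{11}{4}x_1 - \tfrac{1}{25}x_2^{2} + \tfrac{2}{5}x_2 + \tfrac{33}{4} → -\tfrac{1}{25}x_2^{2} - \tfrac{3}{20}x_2
  leading term x_2^{2}: no divisor's leading term divides it; move -\tfrac{1}{25}x_2^{2} to the remainder.
  leading term x_2: no divisor's leading term divides it; move -\tfrac{3}{20}x_2 to the remainder.
  remainder -\tfrac{1}{25}x_2^{2} - \tfrac{3}{20}x_2 ≠ 0; add h_3 = -\tfrac{1}{25}x_2^{2} - \tfrac{3}{20}x_2 to the basis.

S(f_1,h_3): leading monomials are coprime, so the S-polynomial reduces to 0 (Buchberger's first criterion).
S(f_2,h_3): leading monomials are coprime, so the S-polynomial reduces to 0 (Buchberger's first criterion).
Every S-polynomial of the final basis reduces to 0, so we have a Gröbner basis.
Inter-reduce: drop elements whose leading term is divisible by another's, tail-reduce, and make monic.
Reduced Gröbner basis: {x_1 - \tfrac{1}{5}x_2 - 3, x_2^{2} + \tfrac{15}{4}x_2}.

Since the basis is lex-ordered, x_2^{2} + \tfrac{15}{4}x_2 is univariate in x_2. Its roots are {-15/4, 0}. Back-substituting each root into the other basis elements fixes the other coordinates.
  x_2 = -15/4: the earlier basis element becomes x_1 - \tfrac{9}{4} = 0, giving x_1 = 9/4 — point (9/4, -15/4).
  x_2 = 0: the earlier basis element becomes x_1 - 3 = 0, giving x_1 = 3 — point (3, 0).
Zero-dimensionality of the ideal guarantees finitely many solutions over ℂ.

{(9/4, -15/4), (3, 0)}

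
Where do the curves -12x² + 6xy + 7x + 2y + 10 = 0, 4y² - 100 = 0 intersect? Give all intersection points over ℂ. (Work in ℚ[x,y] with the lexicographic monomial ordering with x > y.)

Compute a lex Gröbner basis by Buchberger's algorithm.
f_1 = -12x² + 6xy + 7x + 2y + 10, LT = x².
f_2 = 4y² - 100, LT = y².

The S-polynomials (S(f_1,f_2)) all reduce to 0 modulo the current basis, so we have a Gröbner basis.
Inter-reduce: drop elements whose leading term is divisible by another's, tail-reduce, and make monic.
Reduced Gröbner basis: {x² - ½xy - 7/12x - ⅙y - ⅚, y² - 25}.

The lex basis is triangular: the last element involves only y. Solving y² - 25 = 0 gives y ∈ {-5, 5}; substituting each value into the earlier elements determines the remaining variables.
  y = -5: the earlier basis element becomes x² + 23/12x = 0, giving x = -23/12, 0 — points (-23/12, -5), (0, -5).
  y = 5: the earlier basis element becomes x² - 37/12x - 5/3 = 0, giving x = 37/24 - sqrt(2329)/24, 37/24 + sqrt(2329)/24 — points (37/24 - sqrt(2329)/24, 5), (37/24 + sqrt(2329)/24, 5).

{(-23/12, -5), (0, -5), (37/24 - sqrt(2329)/24, 5), (37/24 + sqrt(2329)/24, 5)}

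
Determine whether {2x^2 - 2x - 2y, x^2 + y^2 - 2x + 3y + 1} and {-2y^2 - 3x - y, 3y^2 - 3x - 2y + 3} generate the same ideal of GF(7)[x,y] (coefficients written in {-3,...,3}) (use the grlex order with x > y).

Equality of ideals is decidable: compute both reduced Gröbner bases (unique for the ordering) and check whether they agree.
Buchberger on the first generating set:
f_1 = 2x^2 - 2x - 2y, LT = x^2.
f_2 = x^2 + y^2 - 2x + 3y + 1, LT = x^2.

S(f_1,f_2): lcm = x^2. S = -y^2 + x + 3y - 1.
  leading term y^2: no divisor's leading term divides it; move -y^2 to the remainder.
  leading term x: no divisor's leading term divides it; move x to the remainder.
  leading term y: no divisor's leading term divides it; move 3y to the remainder.
  leading term 1: no divisor's leading term divides it; move -1 to the remainder.
  remainder -y^2 + x + 3y - 1 ≠ 0; add g_3 = -y^2 + x + 3y - 1 to the basis.

The other S-polynomials (S(f_1,g_3), S(f_2,g_3)) all reduce to 0 modulo the current basis, so we have a Gröbner basis.
Inter-reduce: drop elements whose leading term is divisible by another's, tail-reduce, and make monic.
Reduced Gröbner basis: {x^2 - x - y, y^2 - x - 3y + 1}.

Buchberger on the second generating set:
h_1 = -2y^2 - 3x - y, LT = y^2.
h_2 = 3y^2 - 3x - 2y + 3, LT = y^2.

S(h_1,h_2): lcm = y^2. S = -x - 1.
  leading term x: no divisor's leading term divides it; move -x to the remainder.
  leading term 1: no divisor's leading term divides it; move -1 to the remainder.
  remainder -x - 1 ≠ 0; add k_3 = -x - 1 to the basis.

The other S-polynomials (S(h_1,k_3), S(h_2,k_3)) all reduce to 0 modulo the current basis, so we have a Gröbner basis.
Inter-reduce: drop elements whose leading term is divisible by another's, tail-reduce, and make monic.
Reduced Gröbner basis: {y^2 - 3y + 2, x + 1}.

Since the reduced bases disagree, the two ideals are not the same.

No, the ideals differ.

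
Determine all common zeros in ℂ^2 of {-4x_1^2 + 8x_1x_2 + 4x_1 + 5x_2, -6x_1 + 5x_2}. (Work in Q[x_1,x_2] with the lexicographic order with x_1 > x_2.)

Compute a lex Gröbner basis by Buchberger's algorithm.
f_1 = -4x_1^2 + 8x_1x_2 + 4x_1 + 5x_2, LT = x_1^2.
f_2 = -6x_1 + 5x_2, LT = x_1.

S(f_1,f_2): lcm = x_1^2. S = -7/6x_1x_2 - x_1 - 5/4x_2.
  leading term x_1x_2: subtract (7/36x_2)·f_2 from -7/6x_1x_2 - x_1 - 5/4x_2 → -x_1 - 35/36x_2^2 - 5/4x_2
  leading term x_1: subtract (1/6)·f_2 from -x_1 - 35/36x_2^2 - 5/4x_2 → -35/36x_2^2 - 25/12x_2
  leading term x_2^2: no divisor's leading term divides it; move -35/36x_2^2 to the remainder.
  leading term x_2: no divisor's leading term divides it; move -25/12x_2 to the remainder.
  remainder -35/36x_2^2 - 25/12x_2 ≠ 0; add h_3 = -35/36x_2^2 - 25/12x_2 to the basis.

The other S-polynomials (S(f_1,h_3), S(f_2,h_3)) all reduce to 0 modulo the current basis, so we have a Gröbner basis.
Inter-reduce: drop elements whose leading term is divisible by another's, tail-reduce, and make monic.
Reduced Gröbner basis: {x_1 - 5/6x_2, x_2^2 + 15/7x_2}.

The lex basis is triangular: the last element involves only x_2. Solving x_2^2 + 15/7x_2 = 0 gives x_2 ∈ {-15/7, 0}; substituting each value into the earlier elements determines the remaining variables.
  x_2 = -15/7: the earlier basis element becomes x_1 + 25/14 = 0, giving x_1 = -25/14 — point (-25/14, -15/7).
  x_2 = 0: the earlier basis element becomes x_1 = 0, giving x_1 = 0 — point (0, 0).
Check: every point annihilates each of the original generators.
This is the nonlinear analogue of row-reducing a linear system.

{(-25/14, -15/7), (0, 0)}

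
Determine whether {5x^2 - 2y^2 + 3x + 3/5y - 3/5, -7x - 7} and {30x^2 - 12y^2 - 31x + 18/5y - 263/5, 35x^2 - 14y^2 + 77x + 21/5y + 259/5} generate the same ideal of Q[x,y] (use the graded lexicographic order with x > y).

Yes, the ideals are equal.

Two ideals are equal iff their reduced Gröbner bases coincide (the reduced basis is unique for a fixed ordering).
Buchberger on the first generating set:
f_1 = 5x^2 - 2y^2 + 3x + 3/5y - 3/5, LT = x^2.
f_2 = -7x - 7, LT = x.

S(f_1,f_2): lcm = x^2. S = -2/5y^2 - 2/5x + 3/25y - 3/25.
  reduce S modulo (f_1, f_2):
  remainder -2/5y^2 + 3/25y + 7/25 ≠ 0; add g_3 = -2/5y^2 + 3/25y + 7/25 to the basis.

The other S-polynomials (S(f_1,g_3), S(f_2,g_3)) all reduce to 0 modulo the current basis, so we have a Gröbner basis.
Inter-reduce: drop elements whose leading term is divisible by another's, tail-reduce, and make monic.
Reduced Gröbner basis: {y^2 - 3/10y - 7/10, x + 1}.

Buchberger on the second generating set:
h_1 = 30x^2 - 12y^2 - 31x + 18/5y - 263/5, LT = x^2.
h_2 = 35x^2 - 14y^2 + 77x + 21/5y + 259/5, LT = x^2.

S(h_1,h_2): lcm = x^2. S = -97/30x - 97/30.
  reduce S modulo (h_1, h_2):
  remainder -97/30x - 97/30 ≠ 0; add k_3 = -97/30x - 97/30 to the basis.

S(h_1,k_3): lcm = x^2. S = -2/5y^2 - 61/30x + 3/25y - 263/150.
  reduce S modulo (h_1, h_2, k_3):
  remainder -2/5y^2 + 3/25y + 7/25 ≠ 0; add k_4 = -2/5y^2 + 3/25y + 7/25 to the basis.

The other S-polynomials (S(h_2,k_3), S(h_1,k_4), S(h_2,k_4), S(k_3,k_4)) all reduce to 0 modulo the current basis, so we have a Gröbner basis.
Inter-reduce: drop elements whose leading term is divisible by another's, tail-reduce, and make monic.
Reduced Gröbner basis: {y^2 - 3/10y - 7/10, x + 1}.

The two bases agree; hence the ideals are identical.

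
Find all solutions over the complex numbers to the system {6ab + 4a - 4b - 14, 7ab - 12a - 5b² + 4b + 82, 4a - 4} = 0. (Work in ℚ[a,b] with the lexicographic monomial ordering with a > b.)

{(1, 5)}

Compute a lex Gröbner basis by Buchberger's algorithm.
f_1 = 6ab + 4a - 4b - 14, LT = ab.
f_2 = 7ab - 12a - 5b² + 4b + 82, LT = ab.
f_3 = 4a - 4, LT = a.

S(f_1,f_2): lcm = ab. S = 50/21a + 5/7b² - 26/21b - 295/21.
  leading term a: subtract (25/42)·f_3 from 50/21a + 5/7b² - 26/21b - 295/21 → 5/7b² - 26/21b - 35/3
  leading term b²: no divisor's leading term divides it; move 5/7b² to the remainder.
  leading term b: no divisor's leading term divides it; move -26/21b to the remainder.
  leading term 1: no divisor's leading term divides it; move -35/3 to the remainder.
  remainder 5/7b² - 26/21b - 35/3 ≠ 0; add h_4 = 5/7b² - 26/21b - 35/3 to the basis.

S(f_1,f_3): lcm = ab. S = ⅔a + ⅓b - 7/3.
  leading term a: subtract (⅙)·f_3 from ⅔a + ⅓b - 7/3 → ⅓b - 5/3
  leading term b: no divisor's leading term divides it; move ⅓b to the remainder.
  leading term 1: no divisor's leading term divides it; move -5/3 to the remainder.
  remainder ⅓b - 5/3 ≠ 0; add h_5 = ⅓b - 5/3 to the basis.

The other S-polynomials (S(f_2,f_3), S(f_1,h_4), S(f_2,h_4), S(f_3,h_4), S(f_1,h_5), S(f_2,h_5), S(f_3,h_5), S(h_4,h_5)) all reduce to 0 modulo the current basis, so we have a Gröbner basis.
Inter-reduce: drop elements whose leading term is divisible by another's, tail-reduce, and make monic.
Reduced Gröbner basis: {a - 1, b - 5}.

The lex basis is triangular: the last element involves only b. Solving b - 5 = 0 gives b ∈ {5}; substituting each value into the earlier elements determines the remaining variables.
  b = 5: the earlier basis element becomes a - 1 = 0, giving a = 1 — point (1, 5).
Substituting each solution back into the original system confirms all equations vanish.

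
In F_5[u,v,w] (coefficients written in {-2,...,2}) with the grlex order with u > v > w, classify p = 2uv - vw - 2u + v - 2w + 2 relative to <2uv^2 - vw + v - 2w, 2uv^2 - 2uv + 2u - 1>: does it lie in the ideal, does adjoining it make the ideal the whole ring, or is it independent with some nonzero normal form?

Adjoining 2uv - vw - 2u + v - 2w + 2 makes the ideal the whole ring: the system is inconsistent.

First compute the reduced Gröbner basis of I by Buchberger's algorithm.
f_1 = 2uv^2 - vw + v - 2w, LT = uv^2.
f_2 = 2uv^2 - 2uv + 2u - 1, LT = uv^2.

S(f_1,f_2): lcm = uv^2. S = uv + 2vw - u - 2v - w - 2.
  leading term uv: no divisor's leading term divides it; move uv to the remainder.
  leading term vw: no divisor's leading term divides it; move 2vw to the remainder.
  leading term u: no divisor's leading term divides it; move -u to the remainder.
  leading term v: no divisor's leading term divides it; move -2v to the remainder.
  leading term w: no divisor's leading term divides it; move -w to the remainder.
  leading term 1: no divisor's leading term divides it; move -2 to the remainder.
  remainder uv + 2vw - u - 2v - w - 2 ≠ 0; add h_3 = uv + 2vw - u - 2v - w - 2 to the basis.

S(f_1,h_3): lcm = uv^2. S = -2v^2w + uv + 2v^2 - 2vw - w.
  leading term v^2w: no divisor's leading term divides it; move -2v^2w to the remainder.
  leading term uv: subtract (1)·h_3 from uv + 2v^2 - 2vw - w → 2v^2 + vw + u + 2v + 2
  leading term v^2: no divisor's leading term divides it; move 2v^2 to the remainder.
  leading term vw: no divisor's leading term divides it; move vw to the remainder.
  leading term u: no divisor's leading term divides it; move u to the remainder.
  leading term v: no divisor's leading term divides it; move 2v to the remainder.
  leading term 1: no divisor's leading term divides it; move 2 to the remainder.
  remainder -2v^2w + 2v^2 + vw + u + 2v + 2 ≠ 0; add h_4 = -2v^2w + 2v^2 + vw + u + 2v + 2 to the basis.

S(f_1,h_4): lcm = uv^2w. S = uv^2 - 2uvw + 2vw^2 - 2u^2 + uv - 2vw - w^2 + u.
  leading term uv^2: subtract (-2)·f_1 from uv^2 - 2uvw + 2vw^2 - 2u^2 + uv - 2vw - w^2 + u → -2uvw + 2vw^2 - 2u^2 + uv + vw - w^2 + u + 2v + w
  leading term uvw: subtract (-2w)·h_3 from -2uvw + 2vw^2 - 2u^2 + uv + vw - w^2 + u + 2v + w → vw^2 - 2u^2 + uv - 2uw + 2vw + 2w^2 + u + 2v + 2w
  leading term vw^2: no divisor's leading term divides it; move vw^2 to the remainder.
  leading term u^2: no divisor's leading term divides it; move -2u^2 to the remainder.
  leading term uv: subtract (1)·h_3 from uv - 2uw + 2vw + 2w^2 + u + 2v + 2w → -2uw + 2w^2 + 2u - v - 2w + 2
  leading term uw: no divisor's leading term divides it; move -2uw to the remainder.
  leading term w^2: no divisor's leading term divides it; move 2w^2 to the remainder.
  leading term u: no divisor's leading term divides it; move 2u to the remainder.
  leading term v: no divisor's leading term divides it; move -v to the remainder.
  leading term w: no divisor's leading term divides it; move -2w to the remainder.
  leading term 1: no divisor's leading term divides it; move 2 to the remainder.
  remainder vw^2 - 2u^2 - 2uw + 2w^2 + 2u - v - 2w + 2 ≠ 0; add h_5 = vw^2 - 2u^2 - 2uw + 2w^2 + 2u - v - 2w + 2 to the basis.

S(f_1,h_5): lcm = uv^2w^2. S = 2u^3v + 2u^2vw - 2uvw^2 + 2vw^3 - 2u^2v + uv^2 + 2uvw - 2vw^2 - w^3 - 2uv.
  leading term u^3v: subtract (2u^2)·h_3 from 2u^3v + 2u^2vw - 2uvw^2 + 2vw^3 - 2u^2v + uv^2 + 2uvw - 2vw^2 - w^3 - 2uv → -2u^2vw - 2uvw^2 + 2vw^3 + 2u^3 + 2u^2v + 2u^2w + uv^2 + 2uvw - 2vw^2 - w^3 - u^2 - 2uv
  leading term u^2vw: subtract (-2uw)·h_3 from -2u^2vw - 2uvw^2 + 2vw^3 + 2u^3 + 2u^2v + 2u^2w + uv^2 + 2uvw - 2vw^2 - w^3 - u^2 - 2uv → 2uvw^2 + 2vw^3 + 2u^3 + 2u^2v + uv^2 - 2uvw - 2uw^2 - 2vw^2 - w^3 - u^2 - 2uv + uw
  leading term uvw^2: subtract (2w^2)·h_3 from 2uvw^2 + 2vw^3 + 2u^3 + 2u^2v + uv^2 - 2uvw - 2uw^2 - 2vw^2 - w^3 - u^2 - 2uv + uw → -2vw^3 + 2u^3 + 2u^2v + uv^2 - 2uvw + 2vw^2 + w^3 - u^2 - 2uv + uw - w^2
  leading term vw^3: subtract (-2w)·h_5 from -2vw^3 + 2u^3 + 2u^2v + uv^2 - 2uvw + 2vw^2 + w^3 - u^2 - 2uv + uw - w^2 → 2u^3 + 2u^2v + u^2w + uv^2 - 2uvw + uw^2 + 2vw^2 - u^2 - 2uv - 2vw - w
  leading term u^3: no divisor's leading term divides it; move 2u^3 to the remainder.
  leading term u^2v: subtract (2u)·h_3 from 2u^2v + u^2w + uv^2 - 2uvw + uw^2 + 2vw^2 - u^2 - 2uv - 2vw - w → u^2w + uv^2 - uvw + uw^2 + 2vw^2 + u^2 + 2uv + 2uw - 2vw - u - w
  leading term u^2w: no divisor's leading term divides it; move u^2w to the remainder.
  leading term uv^2: subtract (-2)·f_1 from uv^2 - uvw + uw^2 + 2vw^2 + u^2 + 2uv + 2uw - 2vw - u - w → -uvw + uw^2 + 2vw^2 + u^2 + 2uv + 2uw + vw - u + 2v
  leading term uvw: subtract (-w)·h_3 from -uvw + uw^2 + 2vw^2 + u^2 + 2uv + 2uw + vw - u + 2v → uw^2 - vw^2 + u^2 + 2uv + uw - vw - w^2 - u + 2v - 2w
  leading term uw^2: no divisor's leading term divides it; move uw^2 to the remainder.
  leading term vw^2: subtract (-1)·h_5 from -vw^2 + u^2 + 2uv + uw - vw - w^2 - u + 2v - 2w → -u^2 + 2uv - uw - vw + w^2 + u + v + w + 2
  leading term u^2: no divisor's leading term divides it; move -u^2 to the remainder.
  leading term uv: subtract (2)·h_3 from 2uv - uw - vw + w^2 + u + v + w + 2 → -uw + w^2 - 2u - 2w + 1
  leading term uw: no divisor's leading term divides it; move -uw to the remainder.
  leading term w^2: no divisor's leading term divides it; move w^2 to the remainder.
  leading term u: no divisor's leading term divides it; move -2u to the remainder.
  leading term w: no divisor's leading term divides it; move -2w to the remainder.
  leading term 1: no divisor's leading term divides it; move 1 to the remainder.
  remainder 2u^3 + u^2w + uw^2 - u^2 - uw + w^2 - 2u - 2w + 1 ≠ 0; add h_6 = 2u^3 + u^2w + uw^2 - u^2 - uw + w^2 - 2u - 2w + 1 to the basis.

The other S-polynomials (S(f_2,h_3), S(f_2,h_4), S(h_3,h_4), S(f_2,h_5), S(h_3,h_5), S(h_4,h_5), S(f_1,h_6), S(f_2,h_6), S(h_3,h_6), S(h_4,h_6), S(h_5,h_6)) all reduce to 0 modulo the current basis, so we have a Gröbner basis.
Inter-reduce: drop elements whose leading term is divisible by another's, tail-reduce, and make monic.
Reduced Gröbner basis: {u^3 - 2u^2w - 2uw^2 + 2u^2 + 2uw - 2w^2 - u - w - 2, v^2w - v^2 + 2vw + 2u - v - 1, vw^2 - 2u^2 - 2uw + 2w^2 + 2u - v - 2w + 2, uv + 2vw - u - 2v - w - 2}.
Label its elements g_1 = u^3 - 2u^2w - 2uw^2 + 2u^2 + 2uw - 2w^2 - u - w - 2, g_2 = v^2w - v^2 + 2vw + 2u - v - 1, g_3 = vw^2 - 2u^2 - 2uw + 2w^2 + 2u - v - 2w + 2, g_4 = uv + 2vw - u - 2v - w - 2.

Reduce p = 2uv - vw - 2u + v - 2w + 2 modulo G:
  leading term uv: subtract (2)·g_4 from 2uv - vw - 2u + v - 2w + 2 → 1
  leading term 1: no divisor's leading term divides it; move 1 to the remainder.
  normal form = 1.
The normal form is nonzero, so p ∉ I. Since p minus its normal form lies in I, I + (p) = I + (r) where r = 1; decide whether this ideal is the whole ring.
Here r = 1 is a nonzero constant, hence a unit: 1 ∈ I + (p), the Gröbner basis of I + (p) is {1}, and the enlarged system has no common solution — adjoining p is inconsistent.

The remainder on division by a Gröbner basis is unique — it is the normal form.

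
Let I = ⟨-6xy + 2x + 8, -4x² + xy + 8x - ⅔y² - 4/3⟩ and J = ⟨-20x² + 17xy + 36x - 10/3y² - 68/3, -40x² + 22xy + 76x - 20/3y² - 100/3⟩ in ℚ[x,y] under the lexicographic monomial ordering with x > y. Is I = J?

No, the ideals differ.

Equality of ideals is decidable: compute both reduced Gröbner bases (unique for the ordering) and check whether they agree.
Buchberger on the first generating set:
f_1 = -6xy + 2x + 8, LT = xy.
f_2 = -4x² + xy + 8x - ⅔y² - 4/3, LT = x².

S(f_1,f_2): lcm = x²y. S = -⅓x² + ¼xy² + 2xy - 4/3x - ⅙y³ - ⅓y.
  reduce S modulo (f_1, f_2):
  remainder -4/3x - ⅙y³ + 1/18y² + 25/9 ≠ 0; add g_3 = -4/3x - ⅙y³ + 1/18y² + 25/9 to the basis.

S(f_1,g_3): lcm = xy. S = -⅓x - ⅛y⁴ + 1/24y³ + 25/12y - 4/3.
  reduce S modulo (f_1, f_2, g_3):
  remainder -⅛y⁴ + 1/12y³ - 1/72y² + 25/12y - 73/36 ≠ 0; add g_4 = -⅛y⁴ + 1/12y³ - 1/72y² + 25/12y - 73/36 to the basis.

The other S-polynomials (S(f_2,g_3), S(f_1,g_4), S(f_2,g_4), S(g_3,g_4)) all reduce to 0 modulo the current basis, so we have a Gröbner basis.
Inter-reduce: drop elements whose leading term is divisible by another's, tail-reduce, and make monic.
Reduced Gröbner basis: {x + ⅛y³ - 1/24y² - 25/12, y⁴ - ⅔y³ + 1/9y² - 50/3y + 146/9}.

Buchberger on the second generating set:
h_1 = -20x² + 17xy + 36x - 10/3y² - 68/3, LT = x².
h_2 = -40x² + 22xy + 76x - 20/3y² - 100/3, LT = x².

S(h_1,h_2): lcm = x². S = -3/10xy + 1/10x + 3/10.
  reduce S modulo (h_1, h_2):
  remainder -3/10xy + 1/10x + 3/10 ≠ 0; add k_3 = -3/10xy + 1/10x + 3/10 to the basis.

S(h_1,k_3): lcm = x²y. S = ⅓x² - 17/20xy² - 9/5xy + x + ⅙y³ + 17/15y.
  reduce S modulo (h_1, h_2, k_3):
  remainder x + ⅙y³ - 1/18y² + 17/60y - 98/45 ≠ 0; add k_4 = x + ⅙y³ - 1/18y² + 17/60y - 98/45 to the basis.

S(k_3,k_4): lcm = xy. S = -⅓x - ⅙y⁴ + 1/18y³ - 17/60y² + 98/45y - 1.
  reduce S modulo (h_1, h_2, k_3, k_4):
  remainder -⅙y⁴ + 1/9y³ - 163/540y² + 409/180y - 233/135 ≠ 0; add k_5 = -⅙y⁴ + 1/9y³ - 163/540y² + 409/180y - 233/135 to the basis.

The other S-polynomials (S(h_2,k_3), S(h_1,k_4), S(h_2,k_4), S(h_1,k_5), S(h_2,k_5), S(k_3,k_5), S(k_4,k_5)) all reduce to 0 modulo the current basis, so we have a Gröbner basis.
Inter-reduce: drop elements whose leading term is divisible by another's, tail-reduce, and make monic.
Reduced Gröbner basis: {x + ⅙y³ - 1/18y² + 17/60y - 98/45, y⁴ - ⅔y³ + 163/90y² - 409/30y + 466/45}.

Since the reduced bases disagree, the two ideals are not the same.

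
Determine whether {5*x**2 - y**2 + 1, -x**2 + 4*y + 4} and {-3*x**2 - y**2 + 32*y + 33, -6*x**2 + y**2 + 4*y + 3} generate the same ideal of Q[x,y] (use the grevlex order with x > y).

Two ideals are equal iff their reduced Gröbner bases coincide (the reduced basis is unique for a fixed ordering).
Buchberger on the first generating set:
f_1 = 5*x**2 - y**2 + 1, LT = x**2.
f_2 = -x**2 + 4*y + 4, LT = x**2.

S(f_1,f_2): lcm = x**2. S = -1/5*y**2 + 4*y + 21/5.
  reduce S modulo (f_1, f_2):
  remainder -1/5*y**2 + 4*y + 21/5 ≠ 0; add g_3 = -1/5*y**2 + 4*y + 21/5 to the basis.

The other S-polynomials (S(f_1,g_3), S(f_2,g_3)) all reduce to 0 modulo the current basis, so we have a Gröbner basis.
Inter-reduce: drop elements whose leading term is divisible by another's, tail-reduce, and make monic.
Reduced Gröbner basis: {x**2 - 4*y - 4, y**2 - 20*y - 21}.

Buchberger on the second generating set:
h_1 = -3*x**2 - y**2 + 32*y + 33, LT = x**2.
h_2 = -6*x**2 + y**2 + 4*y + 3, LT = x**2.

S(h_1,h_2): lcm = x**2. S = 1/2*y**2 - 10*y - 21/2.
  reduce S modulo (h_1, h_2):
  remainder 1/2*y**2 - 10*y - 21/2 ≠ 0; add k_3 = 1/2*y**2 - 10*y - 21/2 to the basis.

The other S-polynomials (S(h_1,k_3), S(h_2,k_3)) all reduce to 0 modulo the current basis, so we have a Gröbner basis.
Inter-reduce: drop elements whose leading term is divisible by another's, tail-reduce, and make monic.
Reduced Gröbner basis: {x**2 - 4*y - 4, y**2 - 20*y - 21}.

These coincide, so the ideals are equal.

Yes, the ideals are equal.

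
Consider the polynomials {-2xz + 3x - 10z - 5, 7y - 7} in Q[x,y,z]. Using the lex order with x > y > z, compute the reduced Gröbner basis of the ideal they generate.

f_1 = -2xz + 3x - 10z - 5, LT = xz.
f_2 = 7y - 7, LT = y.

The S-polynomials (S(f_1,f_2)) all reduce to 0 modulo the current basis, so we have a Gröbner basis.

G = {xz - 3/2x + 5z + 5/2, y - 1}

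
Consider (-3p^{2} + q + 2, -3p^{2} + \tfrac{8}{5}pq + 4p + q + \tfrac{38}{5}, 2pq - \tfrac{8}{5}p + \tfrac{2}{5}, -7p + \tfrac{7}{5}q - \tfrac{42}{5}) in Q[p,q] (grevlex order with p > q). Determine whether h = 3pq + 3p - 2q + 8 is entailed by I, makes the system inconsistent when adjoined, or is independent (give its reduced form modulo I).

First compute the reduced Gröbner basis of I by Buchberger's algorithm.
f_1 = -3p^{2} + q + 2, LT = p^{2}.
f_2 = -3p^{2} + \tfrac{8}{5}pq + 4p + q + \tfrac{38}{5}, LT = p^{2}.
f_3 = 2pq - \tfrac{8}{5}p + \tfrac{2}{5}, LT = pq.
f_4 = -7p + \tfrac{7}{5}q - \tfrac{42}{5}, LT = p.

S(f_1,f_2): lcm = p^{2}. S = \tfrac{8}{15}pq + \tfrac{4}{3}p + \tfrac{28}{15}.
  leading term pq: subtract (\tfrac{4}{15})·f_3 from \tfrac{8}{15}pq + \tfrac{4}{3}p + \tfrac{28}{15} → \tfrac{44}{25}p + \tfrac{44}{25}
  leading term p: subtract (-\tfrac{44}{175})·f_4 from \tfrac{44}{25}p + \tfrac{44}{25} → \tfrac{44}{125}q - \tfrac{44}{125}
  leading term q: no divisor's leading term divides it; move \tfrac{44}{125}q to the remainder.
  leading term 1: no divisor's leading term divides it; move -\tfrac{44}{125} to the remainder.
  remainder \tfrac{44}{125}q - \tfrac{44}{125} ≠ 0; add k_5 = \tfrac{44}{125}q - \tfrac{44}{125} to the basis.

The other S-polynomials (S(f_1,f_3), S(f_1,f_4), S(f_2,f_3), S(f_2,f_4), S(f_3,f_4), S(f_1,k_5), S(f_2,k_5), S(f_3,k_5), S(f_4,k_5)) all reduce to 0 modulo the current basis, so we have a Gröbner basis.
Inter-reduce: drop elements whose leading term is divisible by another's, tail-reduce, and make monic.
Reduced Gröbner basis: {p + 1, q - 1}.
Label its elements g_1 = p + 1, g_2 = q - 1.

Reduce h = 3pq + 3p - 2q + 8 modulo G:
  leading term pq: subtract (3q)·g_1 from 3pq + 3p - 2q + 8 → 3p - 5q + 8
  leading term p: subtract (3)·g_1 from 3p - 5q + 8 → -5q + 5
  leading term q: subtract (-5)·g_2 from -5q + 5 → 0
  normal form = 0.
Since the normal form is 0, h ∈ I.

3pq + 3p - 2q + 8 lies in I (it reduces to 0).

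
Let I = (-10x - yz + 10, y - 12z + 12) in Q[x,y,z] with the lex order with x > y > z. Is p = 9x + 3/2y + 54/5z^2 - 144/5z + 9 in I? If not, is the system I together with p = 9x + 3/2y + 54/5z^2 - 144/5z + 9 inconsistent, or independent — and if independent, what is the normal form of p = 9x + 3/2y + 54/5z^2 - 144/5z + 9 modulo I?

First compute the reduced Gröbner basis of I by Buchberger's algorithm.
f_1 = -10x - yz + 10, LT = x.
f_2 = y - 12z + 12, LT = y.

The S-polynomials (S(f_1,f_2)) all reduce to 0 modulo the current basis, so we have a Gröbner basis.
Inter-reduce: drop elements whose leading term is divisible by another's, tail-reduce, and make monic.
Reduced Gröbner basis: {x + 6/5z^2 - 6/5z - 1, y - 12z + 12}.
Label its elements g_1 = x + 6/5z^2 - 6/5z - 1, g_2 = y - 12z + 12.

Reduce p = 9x + 3/2y + 54/5z^2 - 144/5z + 9 modulo G:
  leading term x: subtract (9)·g_1 from 9x + 3/2y + 54/5z^2 - 144/5z + 9 → 3/2y - 18z + 18
  leading term y: subtract (3/2)·g_2 from 3/2y - 18z + 18 → 0
  normal form = 0.
Since the normal form is 0, p ∈ I.

9x + 3/2y + 54/5z^2 - 144/5z + 9 lies in I (it reduces to 0).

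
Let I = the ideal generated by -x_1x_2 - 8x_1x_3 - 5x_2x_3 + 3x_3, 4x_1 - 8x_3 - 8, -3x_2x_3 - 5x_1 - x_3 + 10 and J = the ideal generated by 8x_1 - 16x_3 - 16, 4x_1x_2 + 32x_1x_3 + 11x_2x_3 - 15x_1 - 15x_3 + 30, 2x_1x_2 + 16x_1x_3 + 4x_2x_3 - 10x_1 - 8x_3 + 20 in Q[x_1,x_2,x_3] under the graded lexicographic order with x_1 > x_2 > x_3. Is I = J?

Yes, the ideals are equal.

For a fixed monomial order, each ideal has a unique reduced Gröbner basis; comparing bases decides equality.
Buchberger on the first generating set:
f_1 = -x_1x_2 - 8x_1x_3 - 5x_2x_3 + 3x_3, LT = x_1x_2.
f_2 = 4x_1 - 8x_3 - 8, LT = x_1.
f_3 = -3x_2x_3 - 5x_1 - x_3 + 10, LT = x_2x_3.

S(f_1,f_2): lcm = x_1x_2. S = 8x_1x_3 + 7x_2x_3 + 2x_2 - 3x_3.
  reduce S modulo (f_1, f_2, f_3):
  remainder 16x_3^2 + 2x_2 - 38/3x_3 ≠ 0; add g_4 = 16x_3^2 + 2x_2 - 38/3x_3 to the basis.

S(f_3,g_4): lcm = x_2x_3^2. S = 5/3x_1x_3 - 1/8x_2^2 + 19/24x_2x_3 + 1/3x_3^2 - 10/3x_3.
  reduce S modulo (f_1, f_2, f_3, g_4):
  remainder -1/8x_2^2 - 11/24x_2 ≠ 0; add g_5 = -1/8x_2^2 - 11/24x_2 to the basis.

The other S-polynomials (S(f_1,f_3), S(f_2,f_3), S(f_1,g_4), S(f_2,g_4), S(f_1,g_5), S(f_2,g_5), S(f_3,g_5), S(g_4,g_5)) all reduce to 0 modulo the current basis, so we have a Gröbner basis.
Inter-reduce: drop elements whose leading term is divisible by another's, tail-reduce, and make monic.
Reduced Gröbner basis: {x_2^2 + 11/3x_2, x_2x_3 + 11/3x_3, x_3^2 + 1/8x_2 - 19/24x_3, x_1 - 2x_3 - 2}.

Buchberger on the second generating set:
h_1 = 8x_1 - 16x_3 - 16, LT = x_1.
h_2 = 4x_1x_2 + 32x_1x_3 + 11x_2x_3 - 15x_1 - 15x_3 + 30, LT = x_1x_2.
h_3 = 2x_1x_2 + 16x_1x_3 + 4x_2x_3 - 10x_1 - 8x_3 + 20, LT = x_1x_2.

S(h_1,h_2): lcm = x_1x_2. S = -8x_1x_3 - 19/4x_2x_3 + 15/4x_1 - 2x_2 + 15/4x_3 - 15/2.
  reduce S modulo (h_1, h_2, h_3):
  remainder -19/4x_2x_3 - 16x_3^2 - 2x_2 - 19/4x_3 ≠ 0; add k_4 = -19/4x_2x_3 - 16x_3^2 - 2x_2 - 19/4x_3 to the basis.

S(h_1,h_3): lcm = x_1x_2. S = -8x_1x_3 - 4x_2x_3 + 5x_1 - 2x_2 + 4x_3 - 10.
  reduce S modulo (h_1, h_2, h_3, k_4):
  remainder -48/19x_3^2 - 6/19x_2 + 2x_3 ≠ 0; add k_5 = -48/19x_3^2 - 6/19x_2 + 2x_3 to the basis.

S(k_4,k_5): lcm = x_2x_3^2. S = 64/19x_3^3 - 1/8x_2^2 + 553/456x_2x_3 + x_3^2.
  reduce S modulo (h_1, h_2, h_3, k_4, k_5):
  remainder -1/8x_2^2 - 11/24x_2 ≠ 0; add k_6 = -1/8x_2^2 - 11/24x_2 to the basis.

The other S-polynomials (S(h_2,h_3), S(h_1,k_4), S(h_2,k_4), S(h_3,k_4), S(h_1,k_5), S(h_2,k_5), S(h_3,k_5), S(h_1,k_6), S(h_2,k_6), S(h_3,k_6), S(k_4,k_6), S(k_5,k_6)) all reduce to 0 modulo the current basis, so we have a Gröbner basis.
Inter-reduce: drop elements whose leading term is divisible by another's, tail-reduce, and make monic.
Reduced Gröbner basis: {x_2^2 + 11/3x_2, x_2x_3 + 11/3x_3, x_3^2 + 1/8x_2 - 19/24x_3, x_1 - 2x_3 - 2}.

These coincide, so the ideals are equal.
The choice of monomial ordering does not affect the verdict — as long as both bases are computed under the same ordering, their equality decides ideal equality.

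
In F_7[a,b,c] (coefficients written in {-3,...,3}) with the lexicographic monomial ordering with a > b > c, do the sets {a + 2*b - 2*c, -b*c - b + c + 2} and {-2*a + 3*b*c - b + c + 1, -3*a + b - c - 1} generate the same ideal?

For a fixed monomial order, each ideal has a unique reduced Gröbner basis; comparing bases decides equality.
Buchberger on the first generating set:
f_1 = a + 2*b - 2*c, LT = a.
f_2 = -b*c - b + c + 2, LT = b*c.

The S-polynomials (S(f_1,f_2)) all reduce to 0 modulo the current basis, so we have a Gröbner basis.
Inter-reduce: drop elements whose leading term is divisible by another's, tail-reduce, and make monic.
Reduced Gröbner basis: {a + 2*b - 2*c, b*c + b - c - 2}.

Buchberger on the second generating set:
h_1 = -2*a + 3*b*c - b + c + 1, LT = a.
h_2 = -3*a + b - c - 1, LT = a.

S(h_1,h_2): lcm = a. S = 2*b*c + 2*b - 2*c - 2.
  leading term b*c: no divisor's leading term divides it; move 2*b*c to the remainder.
  leading term b: no divisor's leading term divides it; move 2*b to the remainder.
  leading term c: no divisor's leading term divides it; move -2*c to the remainder.
  leading term 1: no divisor's leading term divides it; move -2 to the remainder.
  remainder 2*b*c + 2*b - 2*c - 2 ≠ 0; add k_3 = 2*b*c + 2*b - 2*c - 2 to the basis.

The other S-polynomials (S(h_1,k_3), S(h_2,k_3)) all reduce to 0 modulo the current basis, so we have a Gröbner basis.
Inter-reduce: drop elements whose leading term is divisible by another's, tail-reduce, and make monic.
Reduced Gröbner basis: {a + 2*b - 2*c - 2, b*c + b - c - 1}.

The bases are distinct; the ideals are different.

No, the ideals differ.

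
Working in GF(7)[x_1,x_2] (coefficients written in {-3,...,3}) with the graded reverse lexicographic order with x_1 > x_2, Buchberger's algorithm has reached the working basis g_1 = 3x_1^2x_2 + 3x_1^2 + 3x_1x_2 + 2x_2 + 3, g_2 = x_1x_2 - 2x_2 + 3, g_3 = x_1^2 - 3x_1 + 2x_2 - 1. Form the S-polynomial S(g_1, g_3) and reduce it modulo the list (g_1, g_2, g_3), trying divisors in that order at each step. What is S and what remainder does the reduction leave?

S(g_1, g_3) = x_1^2 - 3x_1x_2 - 2x_2^2 - 3x_2 + 1; remainder on division = -2x_2^2 + 3x_1 + 3x_2 - 3.

lcm(LM(g_1), LM(g_3)) = x_1^2x_2.
S = (lcm/LT(g_1))·g_1 − (lcm/LT(g_3))·g_3 = x_1^2 - 3x_1x_2 - 2x_2^2 - 3x_2 + 1.
Reduce S modulo (g_1, g_2, g_3) in that order:
  leading term x_1^2: subtract (1)·g_3 from x_1^2 - 3x_1x_2 - 2x_2^2 - 3x_2 + 1 → -3x_1x_2 - 2x_2^2 + 3x_1 + 2x_2 + 2
  leading term x_1x_2: subtract (-3)·g_2 from -3x_1x_2 - 2x_2^2 + 3x_1 + 2x_2 + 2 → -2x_2^2 + 3x_1 + 3x_2 - 3
  leading term x_2^2: no divisor's leading term divides it; move -2x_2^2 to the remainder.
  leading term x_1: no divisor's leading term divides it; move 3x_1 to the remainder.
  leading term x_2: no divisor's leading term divides it; move 3x_2 to the remainder.
  leading term 1: no divisor's leading term divides it; move -3 to the remainder.
The remainder -2x_2^2 + 3x_1 + 3x_2 - 3 is nonzero, so it would be added as the next basis element.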